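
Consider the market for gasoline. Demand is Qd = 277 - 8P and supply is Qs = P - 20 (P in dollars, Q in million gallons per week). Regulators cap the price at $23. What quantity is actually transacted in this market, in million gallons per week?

Without the control the market clears where 277 - 8P = P - 20, i.e. P* = 33 and Q* = 13.
Since 23 < 33, the ceiling is binding.
At P = 23: Qd = 277 - 8·23 = 93 and Qs = 23 - 20 = 3.
The quantity actually transacted is the short side, supply: 3.

3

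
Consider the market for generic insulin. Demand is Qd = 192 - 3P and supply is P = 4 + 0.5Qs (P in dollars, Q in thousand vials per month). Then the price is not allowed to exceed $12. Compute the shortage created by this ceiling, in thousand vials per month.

140

Rearranging supply gives Qs = 2P - 8. Equilibrium: 192 - 3P = 2P - 8, so 200 = 5P and P* = 40, Q* = 72.
Because the ceiling (12) lies below the market-clearing price, it is binding.
At P = 12: Qd = 192 - 3·12 = 156 and Qs = 2·12 - 8 = 16.
Shortage = Qd - Qs = 156 - 16 = 140.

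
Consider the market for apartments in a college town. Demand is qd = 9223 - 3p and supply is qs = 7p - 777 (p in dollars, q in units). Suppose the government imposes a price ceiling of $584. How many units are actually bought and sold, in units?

3311

Equilibrium: 9223 - 3p = 7p - 777, so 10000 = 10p and p* = 1000, q* = 6223.
Since 584 < 1000, the ceiling is binding.
At p = 584: qd = 9223 - 3·584 = 7471 and qs = 7·584 - 777 = 3311.
The quantity actually transacted is the short side, supply: 3311.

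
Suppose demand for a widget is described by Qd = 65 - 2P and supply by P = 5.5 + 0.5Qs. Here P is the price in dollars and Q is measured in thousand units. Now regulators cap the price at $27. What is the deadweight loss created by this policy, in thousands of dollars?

Rearranging supply gives Qs = 2P - 11. In a free market, 65 - 2P = 2P - 11 gives the equilibrium P* = 19, Q* = 27.
The ceiling of 27 is above the equilibrium price 19, so it is not binding; the market clears at P* = 19, Q* = 27.
Since the control does not bind, no trades are prevented and deadweight loss is zero.

0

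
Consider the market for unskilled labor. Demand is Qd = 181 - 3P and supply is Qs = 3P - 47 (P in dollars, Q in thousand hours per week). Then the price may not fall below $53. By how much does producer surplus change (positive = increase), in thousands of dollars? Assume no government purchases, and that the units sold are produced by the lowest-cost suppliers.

Equilibrium: 181 - 3P = 3P - 47, so 228 = 6P and P* = 38, Q* = 67.
Since 53 > 38, the floor is binding.
At P = 53: Qd = 181 - 3·53 = 22 and Qs = 3·53 - 47 = 112.
Producer surplus without the control is ½ · (38 - 47/3) · 67 = 4489/6.
With the floor, 22 units are sold at 53. The supply price at Q = 22 is 23, so PS = ½ · [(53 - 47/3) + (53 - 23)] · 22 = 2222/3.
Change in producer surplus = 2222/3 - 4489/6 = -7.5.

-7.5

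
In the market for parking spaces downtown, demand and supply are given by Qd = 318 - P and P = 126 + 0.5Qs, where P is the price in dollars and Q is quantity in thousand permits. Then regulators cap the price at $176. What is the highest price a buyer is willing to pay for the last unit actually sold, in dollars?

218

Rearranging supply gives Qs = 2P - 252. In a free market, 318 - P = 2P - 252 gives the equilibrium P* = 190, Q* = 128.
Because the ceiling (176) lies below the market-clearing price, it is binding.
At P = 176: Qd = 318 - 176 = 142 and Qs = 2·176 - 252 = 100.
Only 100 units reach the market. On the demand curve, the marginal buyer's willingness to pay at Q = 100 is (318 - 100) = 218.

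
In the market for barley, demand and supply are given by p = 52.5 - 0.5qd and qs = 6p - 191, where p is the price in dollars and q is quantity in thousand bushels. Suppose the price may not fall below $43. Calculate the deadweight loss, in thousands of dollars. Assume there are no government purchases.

Rearranging demand gives qd = 105 - 2p. Equilibrium: 105 - 2p = 6p - 191, so 296 = 8p and p* = 37, q* = 31.
Because the floor (43) lies above the market-clearing price, it is binding.
At p = 43: qd = 105 - 2·43 = 19 and qs = 6·43 - 191 = 67.
Quantity traded falls to 19. At q = 19 the demand price is (105 - 19)/2 = 43 and the supply price is (191 + 19)/6 = 35.
Deadweight loss = ½ · (43 - 35) · (31 - 19) = ½ · 8 · 12 = 48.

48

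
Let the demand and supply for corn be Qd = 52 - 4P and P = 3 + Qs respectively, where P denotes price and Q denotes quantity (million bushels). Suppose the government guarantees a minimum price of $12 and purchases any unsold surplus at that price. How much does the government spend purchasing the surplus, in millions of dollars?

Rearranging supply gives Qs = P - 3. In a free market, 52 - 4P = P - 3 gives the equilibrium P* = 11, Q* = 8.
Since 12 > 11, the floor is binding.
At P = 12: Qd = 52 - 4·12 = 4 and Qs = 12 - 3 = 9.
Surplus = Qs - Qd = 5.
Government expenditure = surplus × support price = 5 × 12 = 60.

60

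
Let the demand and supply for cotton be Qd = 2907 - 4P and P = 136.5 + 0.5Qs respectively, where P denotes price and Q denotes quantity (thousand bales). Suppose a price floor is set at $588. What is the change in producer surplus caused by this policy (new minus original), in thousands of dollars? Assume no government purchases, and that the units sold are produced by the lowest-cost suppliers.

Rearranging supply gives Qs = 2P - 273. In a free market, 2907 - 4P = 2P - 273 gives the equilibrium P* = 530, Q* = 787.
Because the floor (588) lies above the market-clearing price, it is binding.
At P = 588: Qd = 2907 - 4·588 = 555 and Qs = 2·588 - 273 = 903.
Producer surplus without the control is ½ · (530 - 136.5) · 787 = 154842.25.
With the floor, 555 units are sold at 588. The supply price at Q = 555 is 414, so PS = ½ · [(588 - 136.5) + (588 - 414)] · 555 = 173576.25.
Change in producer surplus = 173576.25 - 154842.25 = 18734.

18734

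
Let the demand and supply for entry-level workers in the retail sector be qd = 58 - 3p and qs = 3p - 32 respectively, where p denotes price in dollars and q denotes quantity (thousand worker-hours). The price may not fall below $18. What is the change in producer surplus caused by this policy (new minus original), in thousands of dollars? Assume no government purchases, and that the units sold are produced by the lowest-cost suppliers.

-1.5

Equilibrium: 58 - 3p = 3p - 32, so 90 = 6p and p* = 15, q* = 13.
Because the floor (18) lies above the market-clearing price, it is binding.
At p = 18: qd = 58 - 3·18 = 4 and qs = 3·18 - 32 = 22.
Producer surplus without the control is ½ · (15 - 32/3) · 13 = 169/6.
With the floor, 4 units are sold at 18. The supply price at q = 4 is 12, so PS = ½ · [(18 - 32/3) + (18 - 12)] · 4 = 80/3.
Change in producer surplus = 80/3 - 169/6 = -1.5.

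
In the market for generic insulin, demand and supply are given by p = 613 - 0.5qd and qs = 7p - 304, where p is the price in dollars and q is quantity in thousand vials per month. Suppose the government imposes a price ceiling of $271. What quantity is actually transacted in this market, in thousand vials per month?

Rearranging demand gives qd = 1226 - 2p. Equilibrium: 1226 - 2p = 7p - 304, so 1530 = 9p and p* = 170, q* = 886.
The ceiling of 271 is above the equilibrium price 170, so it is not binding; the market clears at p* = 170, q* = 886.

886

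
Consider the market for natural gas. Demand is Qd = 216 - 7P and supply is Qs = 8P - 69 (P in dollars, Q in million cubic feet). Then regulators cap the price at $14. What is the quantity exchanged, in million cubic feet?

Without the control the market clears where 216 - 7P = 8P - 69, i.e. P* = 19 and Q* = 83.
Since 14 < 19, the ceiling is binding.
At P = 14: Qd = 216 - 7·14 = 118 and Qs = 8·14 - 69 = 43.
The quantity actually transacted is the short side, supply: 43.

43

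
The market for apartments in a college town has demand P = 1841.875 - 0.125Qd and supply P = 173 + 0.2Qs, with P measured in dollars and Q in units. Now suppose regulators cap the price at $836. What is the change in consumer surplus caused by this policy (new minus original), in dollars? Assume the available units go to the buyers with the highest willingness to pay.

999635

Rearranging demand gives Qd = 14735 - 8P; rearranging supply gives Qs = 5P - 865. Setting quantity demanded equal to quantity supplied, 14735 - 8P = 5P - 865, gives P* = 1200 and Q* = 5135.
Because the ceiling (836) lies below the market-clearing price, it is binding.
At P = 836: Qd = 14735 - 8·836 = 8047 and Qs = 5·836 - 865 = 3315.
Consumer surplus without the control is ½ · (1841.875 - 1200) · 5135 = 1648014.0625.
With the ceiling, 3315 units are sold at 836 (assume they go to the highest-value buyers). The demand price at Q = 3315 is 1427.5, so CS = ½ · [(1841.875 - 836) + (1427.5 - 836)] · 3315 = 2647649.0625.
Change in consumer surplus = 2647649.0625 - 1648014.0625 = 999635.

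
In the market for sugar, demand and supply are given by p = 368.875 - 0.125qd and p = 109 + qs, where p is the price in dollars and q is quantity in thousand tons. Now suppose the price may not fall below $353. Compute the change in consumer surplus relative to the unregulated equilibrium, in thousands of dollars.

-2327

Rearranging demand gives qd = 2951 - 8p; rearranging supply gives qs = p - 109. Setting quantity demanded equal to quantity supplied, 2951 - 8p = p - 109, gives p* = 340 and q* = 231.
Because the floor (353) lies above the market-clearing price, it is binding.
At p = 353: qd = 2951 - 8·353 = 127 and qs = 353 - 109 = 244.
Consumer surplus without the control is ½ · (368.875 - 340) · 231 = 3335.0625.
With the floor, consumers buy 127 units at 353, so CS = ½ · (368.875 - 353) · 127 = 1008.0625.
Change in consumer surplus = 1008.0625 - 3335.0625 = -2327.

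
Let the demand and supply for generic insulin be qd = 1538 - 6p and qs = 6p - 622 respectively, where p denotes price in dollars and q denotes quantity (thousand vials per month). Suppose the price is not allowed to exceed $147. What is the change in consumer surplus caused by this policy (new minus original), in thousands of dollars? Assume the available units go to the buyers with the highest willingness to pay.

5313

Equilibrium: 1538 - 6p = 6p - 622, so 2160 = 12p and p* = 180, q* = 458.
Since 147 < 180, the ceiling is binding.
At p = 147: qd = 1538 - 6·147 = 656 and qs = 6·147 - 622 = 260.
Consumer surplus without the control is ½ · (769/3 - 180) · 458 = 52441/3.
With the ceiling, 260 units are sold at 147 (assume they go to the highest-value buyers). The demand price at q = 260 is 213, so CS = ½ · [(769/3 - 147) + (213 - 147)] · 260 = 68380/3.
Change in consumer surplus = 68380/3 - 52441/3 = 5313.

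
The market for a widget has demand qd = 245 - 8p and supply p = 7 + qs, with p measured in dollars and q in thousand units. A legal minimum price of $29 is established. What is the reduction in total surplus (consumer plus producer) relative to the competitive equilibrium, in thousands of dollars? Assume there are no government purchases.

36

Rearranging supply gives qs = p - 7. Without the control the market clears where 245 - 8p = p - 7, i.e. p* = 28 and q* = 21.
Since 29 > 28, the floor is binding.
At p = 29: qd = 245 - 8·29 = 13 and qs = 29 - 7 = 22.
Quantity traded falls to 13. At q = 13 the demand price is (245 - 13)/8 = 29 and the supply price is 7 + 13 = 20.
Deadweight loss = ½ · (29 - 20) · (21 - 13) = ½ · 9 · 8 = 36.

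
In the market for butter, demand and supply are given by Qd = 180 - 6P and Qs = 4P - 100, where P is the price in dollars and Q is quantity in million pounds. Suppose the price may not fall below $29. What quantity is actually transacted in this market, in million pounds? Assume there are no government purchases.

Equilibrium: 180 - 6P = 4P - 100, so 280 = 10P and P* = 28, Q* = 12.
Because the floor (29) lies above the market-clearing price, it is binding.
At P = 29: Qd = 180 - 6·29 = 6 and Qs = 4·29 - 100 = 16.
The quantity actually transacted is the short side, demand: 6.

6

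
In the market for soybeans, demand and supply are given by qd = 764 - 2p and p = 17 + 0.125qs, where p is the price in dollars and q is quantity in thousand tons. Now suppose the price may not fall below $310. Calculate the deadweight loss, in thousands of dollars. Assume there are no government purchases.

Rearranging supply gives qs = 8p - 136. Setting quantity demanded equal to quantity supplied, 764 - 2p = 8p - 136, gives p* = 90 and q* = 584.
Because the floor (310) lies above the market-clearing price, it is binding.
At p = 310: qd = 764 - 2·310 = 144 and qs = 8·310 - 136 = 2344.
Quantity traded falls to 144. At q = 144 the demand price is (764 - 144)/2 = 310 and the supply price is (136 + 144)/8 = 35.
Deadweight loss = ½ · (310 - 35) · (584 - 144) = ½ · 275 · 440 = 60500.

60500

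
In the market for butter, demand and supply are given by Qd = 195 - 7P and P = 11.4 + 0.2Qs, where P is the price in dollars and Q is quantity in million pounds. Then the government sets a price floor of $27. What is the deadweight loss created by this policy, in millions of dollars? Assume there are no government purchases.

Rearranging supply gives Qs = 5P - 57. Equilibrium: 195 - 7P = 5P - 57, so 252 = 12P and P* = 21, Q* = 48.
Because the floor (27) lies above the market-clearing price, it is binding.
At P = 27: Qd = 195 - 7·27 = 6 and Qs = 5·27 - 57 = 78.
Quantity traded falls to 6. At Q = 6 the demand price is (195 - 6)/7 = 27 and the supply price is (57 + 6)/5 = 12.6.
Deadweight loss = ½ · (27 - 12.6) · (48 - 6) = ½ · 14.4 · 42 = 302.4.

302.4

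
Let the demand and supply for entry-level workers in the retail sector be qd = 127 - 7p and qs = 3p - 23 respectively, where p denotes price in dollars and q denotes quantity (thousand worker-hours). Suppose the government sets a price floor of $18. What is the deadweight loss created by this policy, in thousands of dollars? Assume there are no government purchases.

Setting quantity demanded equal to quantity supplied, 127 - 7p = 3p - 23, gives p* = 15 and q* = 22.
Because the floor (18) lies above the market-clearing price, it is binding.
At p = 18: qd = 127 - 7·18 = 1 and qs = 3·18 - 23 = 31.
Quantity traded falls to 1. At q = 1 the demand price is (127 - 1)/7 = 18 and the supply price is (23 + 1)/3 = 8.
Deadweight loss = ½ · (18 - 8) · (22 - 1) = ½ · 10 · 21 = 105.

105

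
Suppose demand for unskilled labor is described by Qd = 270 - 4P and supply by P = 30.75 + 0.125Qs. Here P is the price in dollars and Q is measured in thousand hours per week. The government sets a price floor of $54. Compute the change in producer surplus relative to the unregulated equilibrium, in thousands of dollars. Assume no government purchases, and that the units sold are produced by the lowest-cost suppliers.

Rearranging supply gives Qs = 8P - 246. In a free market, 270 - 4P = 8P - 246 gives the equilibrium P* = 43, Q* = 98.
The floor of 54 is above the equilibrium price 43, so it binds.
At P = 54: Qd = 270 - 4·54 = 54 and Qs = 8·54 - 246 = 186.
Producer surplus without the control is ½ · (43 - 30.75) · 98 = 600.25.
With the floor, 54 units are sold at 54. The supply price at Q = 54 is 37.5, so PS = ½ · [(54 - 30.75) + (54 - 37.5)] · 54 = 1073.25.
Change in producer surplus = 1073.25 - 600.25 = 473.

473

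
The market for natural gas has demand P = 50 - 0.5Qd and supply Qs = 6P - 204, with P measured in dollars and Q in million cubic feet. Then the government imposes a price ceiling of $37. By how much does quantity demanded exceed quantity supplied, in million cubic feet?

Rearranging demand gives Qd = 100 - 2P. In a free market, 100 - 2P = 6P - 204 gives the equilibrium P* = 38, Q* = 24.
Because the ceiling (37) lies below the market-clearing price, it is binding.
At P = 37: Qd = 100 - 2·37 = 26 and Qs = 6·37 - 204 = 18.
Shortage = Qd - Qs = 26 - 18 = 8.

8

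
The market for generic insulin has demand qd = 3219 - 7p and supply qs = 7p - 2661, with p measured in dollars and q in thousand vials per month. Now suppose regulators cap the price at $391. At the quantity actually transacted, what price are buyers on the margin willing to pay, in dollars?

Without the control the market clears where 3219 - 7p = 7p - 2661, i.e. p* = 420 and q* = 279.
The ceiling of 391 is below the equilibrium price 420, so it binds.
At p = 391: qd = 3219 - 7·391 = 482 and qs = 7·391 - 2661 = 76.
Only 76 units reach the market. On the demand curve, the marginal buyer's willingness to pay at q = 76 is (3219 - 76)/7 = 449.

449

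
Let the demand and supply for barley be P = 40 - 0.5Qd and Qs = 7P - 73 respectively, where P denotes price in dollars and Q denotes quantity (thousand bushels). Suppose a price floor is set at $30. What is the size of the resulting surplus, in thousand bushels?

Rearranging demand gives Qd = 80 - 2P. In a free market, 80 - 2P = 7P - 73 gives the equilibrium P* = 17, Q* = 46.
Since 30 > 17, the floor is binding.
At P = 30: Qd = 80 - 2·30 = 20 and Qs = 7·30 - 73 = 137.
Surplus = Qs - Qd = 137 - 20 = 117.

117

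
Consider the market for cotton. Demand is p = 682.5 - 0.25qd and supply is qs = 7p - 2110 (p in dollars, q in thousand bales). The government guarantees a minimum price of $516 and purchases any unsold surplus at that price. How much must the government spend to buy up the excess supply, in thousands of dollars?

Rearranging demand gives qd = 2730 - 4p. Equilibrium: 2730 - 4p = 7p - 2110, so 4840 = 11p and p* = 440, q* = 970.
Because the floor (516) lies above the market-clearing price, it is binding.
At p = 516: qd = 2730 - 4·516 = 666 and qs = 7·516 - 2110 = 1502.
Surplus = qs - qd = 836.
Government expenditure = surplus × support price = 836 × 516 = 431376.

431376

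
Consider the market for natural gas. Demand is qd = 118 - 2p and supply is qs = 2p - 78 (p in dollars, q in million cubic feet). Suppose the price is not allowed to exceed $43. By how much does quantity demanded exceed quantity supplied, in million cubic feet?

In a free market, 118 - 2p = 2p - 78 gives the equilibrium p* = 49, q* = 20.
The ceiling of 43 is below the equilibrium price 49, so it binds.
At p = 43: qd = 118 - 2·43 = 32 and qs = 2·43 - 78 = 8.
Shortage = qd - qs = 32 - 8 = 24.

24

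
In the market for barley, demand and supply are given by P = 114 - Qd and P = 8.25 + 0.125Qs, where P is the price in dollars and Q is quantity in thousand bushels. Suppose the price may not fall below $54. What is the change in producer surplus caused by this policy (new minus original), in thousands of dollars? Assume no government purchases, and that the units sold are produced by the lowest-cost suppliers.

1967.75

Rearranging demand gives Qd = 114 - P; rearranging supply gives Qs = 8P - 66. Equilibrium: 114 - P = 8P - 66, so 180 = 9P and P* = 20, Q* = 94.
Because the floor (54) lies above the market-clearing price, it is binding.
At P = 54: Qd = 114 - 54 = 60 and Qs = 8·54 - 66 = 366.
Producer surplus without the control is ½ · (20 - 8.25) · 94 = 552.25.
With the floor, 60 units are sold at 54. The supply price at Q = 60 is 15.75, so PS = ½ · [(54 - 8.25) + (54 - 15.75)] · 60 = 2520.
Change in producer surplus = 2520 - 552.25 = 1967.75.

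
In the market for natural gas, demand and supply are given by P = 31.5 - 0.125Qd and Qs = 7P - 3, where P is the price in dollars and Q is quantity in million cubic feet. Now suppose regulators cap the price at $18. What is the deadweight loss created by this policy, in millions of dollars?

Rearranging demand gives Qd = 252 - 8P. Equilibrium: 252 - 8P = 7P - 3, so 255 = 15P and P* = 17, Q* = 116.
The ceiling of 18 is above the equilibrium price 17, so it is not binding; the market clears at P* = 17, Q* = 116.
Since the control does not bind, no trades are prevented and deadweight loss is zero.

0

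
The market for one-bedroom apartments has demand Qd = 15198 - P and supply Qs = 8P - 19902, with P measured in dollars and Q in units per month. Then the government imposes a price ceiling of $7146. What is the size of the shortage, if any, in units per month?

Without the control the market clears where 15198 - P = 8P - 19902, i.e. P* = 3900 and Q* = 11298.
The ceiling of 7146 is above the equilibrium price 3900, so it is not binding; the market clears at P* = 3900, Q* = 11298.
Since the control does not bind, there is no shortage.

0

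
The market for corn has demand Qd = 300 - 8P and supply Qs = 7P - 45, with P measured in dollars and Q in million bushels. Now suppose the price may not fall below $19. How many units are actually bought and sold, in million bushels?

Without the control the market clears where 300 - 8P = 7P - 45, i.e. P* = 23 and Q* = 116.
Since 19 is below P* = 23, the floor does not bind and the free-market outcome prevails.

116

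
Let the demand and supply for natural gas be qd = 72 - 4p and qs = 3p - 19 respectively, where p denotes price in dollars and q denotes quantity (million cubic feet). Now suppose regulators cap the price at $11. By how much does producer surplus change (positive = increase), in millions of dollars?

In a free market, 72 - 4p = 3p - 19 gives the equilibrium p* = 13, q* = 20.
Because the ceiling (11) lies below the market-clearing price, it is binding.
At p = 11: qd = 72 - 4·11 = 28 and qs = 3·11 - 19 = 14.
Producer surplus without the control is ½ · (13 - 19/3) · 20 = 200/3.
With the ceiling, producers sell 14 units at 11, so PS = ½ · (11 - 19/3) · 14 = 98/3.
Change in producer surplus = 98/3 - 200/3 = -34.

-34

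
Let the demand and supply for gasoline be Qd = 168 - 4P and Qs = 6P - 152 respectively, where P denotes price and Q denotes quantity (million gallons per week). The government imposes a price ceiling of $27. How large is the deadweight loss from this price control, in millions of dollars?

187.5

Equilibrium: 168 - 4P = 6P - 152, so 320 = 10P and P* = 32, Q* = 40.
The ceiling of 27 is below the equilibrium price 32, so it binds.
At P = 27: Qd = 168 - 4·27 = 60 and Qs = 6·27 - 152 = 10.
Quantity traded falls to 10. At Q = 10 the demand price is (168 - 10)/4 = 39.5 and the supply price is (152 + 10)/6 = 27.
Deadweight loss = ½ · (39.5 - 27) · (40 - 10) = ½ · 12.5 · 30 = 187.5.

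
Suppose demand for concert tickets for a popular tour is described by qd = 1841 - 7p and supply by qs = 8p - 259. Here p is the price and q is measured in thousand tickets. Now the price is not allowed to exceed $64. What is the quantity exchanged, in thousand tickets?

253

Equilibrium: 1841 - 7p = 8p - 259, so 2100 = 15p and p* = 140, q* = 861.
Because the ceiling (64) lies below the market-clearing price, it is binding.
At p = 64: qd = 1841 - 7·64 = 1393 and qs = 8·64 - 259 = 253.
The quantity actually transacted is the short side, supply: 253.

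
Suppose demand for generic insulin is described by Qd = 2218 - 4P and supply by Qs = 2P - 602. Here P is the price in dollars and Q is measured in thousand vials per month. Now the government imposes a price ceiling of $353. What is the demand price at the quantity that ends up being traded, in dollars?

528.5

Without the control the market clears where 2218 - 4P = 2P - 602, i.e. P* = 470 and Q* = 338.
Since 353 < 470, the ceiling is binding.
At P = 353: Qd = 2218 - 4·353 = 806 and Qs = 2·353 - 602 = 104.
Only 104 units reach the market. On the demand curve, the marginal buyer's willingness to pay at Q = 104 is (2218 - 104)/4 = 528.5.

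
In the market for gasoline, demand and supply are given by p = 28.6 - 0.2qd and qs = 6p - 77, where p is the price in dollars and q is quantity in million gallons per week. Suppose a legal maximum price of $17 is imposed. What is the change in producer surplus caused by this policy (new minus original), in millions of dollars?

Rearranging demand gives qd = 143 - 5p. Without the control the market clears where 143 - 5p = 6p - 77, i.e. p* = 20 and q* = 43.
Because the ceiling (17) lies below the market-clearing price, it is binding.
At p = 17: qd = 143 - 5·17 = 58 and qs = 6·17 - 77 = 25.
Producer surplus without the control is ½ · (20 - 77/6) · 43 = 1849/12.
With the ceiling, producers sell 25 units at 17, so PS = ½ · (17 - 77/6) · 25 = 625/12.
Change in producer surplus = 625/12 - 1849/12 = -102.

-102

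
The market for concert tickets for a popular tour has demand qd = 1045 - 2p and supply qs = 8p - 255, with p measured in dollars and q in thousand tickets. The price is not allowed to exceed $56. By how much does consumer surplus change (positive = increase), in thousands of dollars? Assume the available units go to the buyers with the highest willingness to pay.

Setting quantity demanded equal to quantity supplied, 1045 - 2p = 8p - 255, gives p* = 130 and q* = 785.
Because the ceiling (56) lies below the market-clearing price, it is binding.
At p = 56: qd = 1045 - 2·56 = 933 and qs = 8·56 - 255 = 193.
Consumer surplus without the control is ½ · (522.5 - 130) · 785 = 154056.25.
With the ceiling, 193 units are sold at 56 (assume they go to the highest-value buyers). The demand price at q = 193 is 426, so CS = ½ · [(522.5 - 56) + (426 - 56)] · 193 = 80722.25.
Change in consumer surplus = 80722.25 - 154056.25 = -73334.

-73334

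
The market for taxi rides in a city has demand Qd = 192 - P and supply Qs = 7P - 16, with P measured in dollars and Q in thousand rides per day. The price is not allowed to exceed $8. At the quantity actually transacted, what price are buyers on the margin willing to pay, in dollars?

Without the control the market clears where 192 - P = 7P - 16, i.e. P* = 26 and Q* = 166.
Since 8 < 26, the ceiling is binding.
At P = 8: Qd = 192 - 8 = 184 and Qs = 7·8 - 16 = 40.
Only 40 units reach the market. On the demand curve, the marginal buyer's willingness to pay at Q = 40 is (192 - 40) = 152.

152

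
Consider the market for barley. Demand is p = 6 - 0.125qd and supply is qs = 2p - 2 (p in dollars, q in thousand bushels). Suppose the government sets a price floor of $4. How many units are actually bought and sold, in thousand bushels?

Rearranging demand gives qd = 48 - 8p. Without the control the market clears where 48 - 8p = 2p - 2, i.e. p* = 5 and q* = 8.
Since 4 is below p* = 5, the floor does not bind and the free-market outcome prevails.

8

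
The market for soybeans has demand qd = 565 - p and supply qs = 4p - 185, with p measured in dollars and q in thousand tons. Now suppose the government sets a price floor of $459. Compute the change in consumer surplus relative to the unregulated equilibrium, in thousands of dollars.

In a free market, 565 - p = 4p - 185 gives the equilibrium p* = 150, q* = 415.
The floor of 459 is above the equilibrium price 150, so it binds.
At p = 459: qd = 565 - 459 = 106 and qs = 4·459 - 185 = 1651.
Consumer surplus without the control is ½ · (565 - 150) · 415 = 86112.5.
With the floor, consumers buy 106 units at 459, so CS = ½ · (565 - 459) · 106 = 5618.
Change in consumer surplus = 5618 - 86112.5 = -80494.5.

-80494.5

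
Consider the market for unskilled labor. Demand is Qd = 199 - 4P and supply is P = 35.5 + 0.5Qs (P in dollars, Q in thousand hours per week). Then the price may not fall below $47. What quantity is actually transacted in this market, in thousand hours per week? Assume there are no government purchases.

11

Rearranging supply gives Qs = 2P - 71. Setting quantity demanded equal to quantity supplied, 199 - 4P = 2P - 71, gives P* = 45 and Q* = 19.
Since 47 > 45, the floor is binding.
At P = 47: Qd = 199 - 4·47 = 11 and Qs = 2·47 - 71 = 23.
The quantity actually transacted is the short side, demand: 11.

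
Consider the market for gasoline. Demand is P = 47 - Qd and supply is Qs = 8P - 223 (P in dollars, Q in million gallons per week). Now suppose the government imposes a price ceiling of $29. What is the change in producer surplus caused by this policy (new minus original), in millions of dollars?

-13

Rearranging demand gives Qd = 47 - P. Without the control the market clears where 47 - P = 8P - 223, i.e. P* = 30 and Q* = 17.
Because the ceiling (29) lies below the market-clearing price, it is binding.
At P = 29: Qd = 47 - 29 = 18 and Qs = 8·29 - 223 = 9.
Producer surplus without the control is ½ · (30 - 27.875) · 17 = 18.0625.
With the ceiling, producers sell 9 units at 29, so PS = ½ · (29 - 27.875) · 9 = 5.0625.
Change in producer surplus = 5.0625 - 18.0625 = -13.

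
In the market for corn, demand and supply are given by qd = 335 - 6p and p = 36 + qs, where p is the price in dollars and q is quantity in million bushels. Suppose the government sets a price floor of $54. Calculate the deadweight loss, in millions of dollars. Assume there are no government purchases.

Rearranging supply gives qs = p - 36. Equilibrium: 335 - 6p = p - 36, so 371 = 7p and p* = 53, q* = 17.
The floor of 54 is above the equilibrium price 53, so it binds.
At p = 54: qd = 335 - 6·54 = 11 and qs = 54 - 36 = 18.
Quantity traded falls to 11. At q = 11 the demand price is (335 - 11)/6 = 54 and the supply price is 36 + 11 = 47.
Deadweight loss = ½ · (54 - 47) · (17 - 11) = ½ · 7 · 6 = 21.

21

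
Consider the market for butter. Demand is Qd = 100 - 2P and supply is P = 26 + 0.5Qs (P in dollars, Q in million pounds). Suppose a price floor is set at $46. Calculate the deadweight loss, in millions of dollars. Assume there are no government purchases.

128

Rearranging supply gives Qs = 2P - 52. Setting quantity demanded equal to quantity supplied, 100 - 2P = 2P - 52, gives P* = 38 and Q* = 24.
Because the floor (46) lies above the market-clearing price, it is binding.
At P = 46: Qd = 100 - 2·46 = 8 and Qs = 2·46 - 52 = 40.
Quantity traded falls to 8. At Q = 8 the demand price is (100 - 8)/2 = 46 and the supply price is (52 + 8)/2 = 30.
Deadweight loss = ½ · (46 - 30) · (24 - 8) = ½ · 16 · 16 = 128.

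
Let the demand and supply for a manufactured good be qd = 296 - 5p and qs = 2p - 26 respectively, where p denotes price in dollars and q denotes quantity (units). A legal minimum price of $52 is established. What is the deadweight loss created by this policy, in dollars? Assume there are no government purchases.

315

In a free market, 296 - 5p = 2p - 26 gives the equilibrium p* = 46, q* = 66.
Since 52 > 46, the floor is binding.
At p = 52: qd = 296 - 5·52 = 36 and qs = 2·52 - 26 = 78.
Quantity traded falls to 36. At q = 36 the demand price is (296 - 36)/5 = 52 and the supply price is (26 + 36)/2 = 31.
Deadweight loss = ½ · (52 - 31) · (66 - 36) = ½ · 21 · 30 = 315.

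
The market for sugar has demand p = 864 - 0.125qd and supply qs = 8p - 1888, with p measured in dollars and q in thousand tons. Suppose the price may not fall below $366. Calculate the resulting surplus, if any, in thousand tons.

Rearranging demand gives qd = 6912 - 8p. Without the control the market clears where 6912 - 8p = 8p - 1888, i.e. p* = 550 and q* = 2512.
The floor of 366 is below the equilibrium price 550, so it is not binding; the market clears at p* = 550, q* = 2512.
Since the control does not bind, there is no surplus.

0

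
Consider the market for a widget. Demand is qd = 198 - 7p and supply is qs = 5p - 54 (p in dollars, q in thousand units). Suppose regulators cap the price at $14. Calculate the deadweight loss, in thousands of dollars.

210

In a free market, 198 - 7p = 5p - 54 gives the equilibrium p* = 21, q* = 51.
Because the ceiling (14) lies below the market-clearing price, it is binding.
At p = 14: qd = 198 - 7·14 = 100 and qs = 5·14 - 54 = 16.
Quantity traded falls to 16. At q = 16 the demand price is (198 - 16)/7 = 26 and the supply price is (54 + 16)/5 = 14.
Deadweight loss = ½ · (26 - 14) · (51 - 16) = ½ · 12 · 35 = 210.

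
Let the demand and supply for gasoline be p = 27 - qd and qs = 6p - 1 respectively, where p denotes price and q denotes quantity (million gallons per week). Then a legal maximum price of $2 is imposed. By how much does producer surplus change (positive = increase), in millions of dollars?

Rearranging demand gives qd = 27 - p. In a free market, 27 - p = 6p - 1 gives the equilibrium p* = 4, q* = 23.
The ceiling of 2 is below the equilibrium price 4, so it binds.
At p = 2: qd = 27 - 2 = 25 and qs = 6·2 - 1 = 11.
Producer surplus without the control is ½ · (4 - 1/6) · 23 = 529/12.
With the ceiling, producers sell 11 units at 2, so PS = ½ · (2 - 1/6) · 11 = 121/12.
Change in producer surplus = 121/12 - 529/12 = -34.

-34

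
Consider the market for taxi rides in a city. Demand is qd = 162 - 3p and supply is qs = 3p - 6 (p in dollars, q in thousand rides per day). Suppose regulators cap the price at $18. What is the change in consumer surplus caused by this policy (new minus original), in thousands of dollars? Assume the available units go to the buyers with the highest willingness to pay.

Without the control the market clears where 162 - 3p = 3p - 6, i.e. p* = 28 and q* = 78.
Because the ceiling (18) lies below the market-clearing price, it is binding.
At p = 18: qd = 162 - 3·18 = 108 and qs = 3·18 - 6 = 48.
Consumer surplus without the control is ½ · (54 - 28) · 78 = 1014.
With the ceiling, 48 units are sold at 18 (assume they go to the highest-value buyers). The demand price at q = 48 is 38, so CS = ½ · [(54 - 18) + (38 - 18)] · 48 = 1344.
Change in consumer surplus = 1344 - 1014 = 330.

330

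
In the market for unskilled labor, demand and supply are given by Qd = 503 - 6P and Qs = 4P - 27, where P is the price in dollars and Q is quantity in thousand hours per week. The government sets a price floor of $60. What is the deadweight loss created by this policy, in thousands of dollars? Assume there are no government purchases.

367.5

In a free market, 503 - 6P = 4P - 27 gives the equilibrium P* = 53, Q* = 185.
The floor of 60 is above the equilibrium price 53, so it binds.
At P = 60: Qd = 503 - 6·60 = 143 and Qs = 4·60 - 27 = 213.
Quantity traded falls to 143. At Q = 143 the demand price is (503 - 143)/6 = 60 and the supply price is (27 + 143)/4 = 42.5.
Deadweight loss = ½ · (60 - 42.5) · (185 - 143) = ½ · 17.5 · 42 = 367.5.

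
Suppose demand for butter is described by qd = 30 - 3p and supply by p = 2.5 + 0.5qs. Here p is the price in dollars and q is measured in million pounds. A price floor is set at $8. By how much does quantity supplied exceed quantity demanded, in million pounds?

Rearranging supply gives qs = 2p - 5. Setting quantity demanded equal to quantity supplied, 30 - 3p = 2p - 5, gives p* = 7 and q* = 9.
The floor of 8 is above the equilibrium price 7, so it binds.
At p = 8: qd = 30 - 3·8 = 6 and qs = 2·8 - 5 = 11.
Surplus = qs - qd = 11 - 6 = 5.

5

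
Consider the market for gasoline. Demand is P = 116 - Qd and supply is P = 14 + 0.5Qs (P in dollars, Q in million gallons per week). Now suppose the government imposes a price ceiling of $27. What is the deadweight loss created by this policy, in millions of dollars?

Rearranging demand gives Qd = 116 - P; rearranging supply gives Qs = 2P - 28. Equilibrium: 116 - P = 2P - 28, so 144 = 3P and P* = 48, Q* = 68.
Since 27 < 48, the ceiling is binding.
At P = 27: Qd = 116 - 27 = 89 and Qs = 2·27 - 28 = 26.
Quantity traded falls to 26. At Q = 26 the demand price is 116 - 26 = 90 and the supply price is (28 + 26)/2 = 27.
Deadweight loss = ½ · (90 - 27) · (68 - 26) = ½ · 63 · 42 = 1323.

1323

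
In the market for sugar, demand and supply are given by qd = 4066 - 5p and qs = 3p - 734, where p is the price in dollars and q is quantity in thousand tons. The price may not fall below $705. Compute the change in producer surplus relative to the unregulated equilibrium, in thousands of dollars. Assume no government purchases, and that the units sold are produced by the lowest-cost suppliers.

10867.5

In a free market, 4066 - 5p = 3p - 734 gives the equilibrium p* = 600, q* = 1066.
Because the floor (705) lies above the market-clearing price, it is binding.
At p = 705: qd = 4066 - 5·705 = 541 and qs = 3·705 - 734 = 1381.
Producer surplus without the control is ½ · (600 - 734/3) · 1066 = 568178/3.
With the floor, 541 units are sold at 705. The supply price at q = 541 is 425, so PS = ½ · [(705 - 734/3) + (705 - 425)] · 541 = 1201561/6.
Change in producer surplus = 1201561/6 - 568178/3 = 10867.5.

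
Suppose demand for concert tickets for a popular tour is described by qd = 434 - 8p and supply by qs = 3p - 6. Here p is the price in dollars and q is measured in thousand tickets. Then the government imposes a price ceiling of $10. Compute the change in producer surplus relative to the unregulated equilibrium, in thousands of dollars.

-2070

Without the control the market clears where 434 - 8p = 3p - 6, i.e. p* = 40 and q* = 114.
Since 10 < 40, the ceiling is binding.
At p = 10: qd = 434 - 8·10 = 354 and qs = 3·10 - 6 = 24.
Producer surplus without the control is ½ · (40 - 2) · 114 = 2166.
With the ceiling, producers sell 24 units at 10, so PS = ½ · (10 - 2) · 24 = 96.
Change in producer surplus = 96 - 2166 = -2070.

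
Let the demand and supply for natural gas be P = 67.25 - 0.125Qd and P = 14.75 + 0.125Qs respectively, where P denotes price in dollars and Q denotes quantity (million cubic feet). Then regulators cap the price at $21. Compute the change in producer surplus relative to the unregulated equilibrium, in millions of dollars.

-2600

Rearranging demand gives Qd = 538 - 8P; rearranging supply gives Qs = 8P - 118. Setting quantity demanded equal to quantity supplied, 538 - 8P = 8P - 118, gives P* = 41 and Q* = 210.
The ceiling of 21 is below the equilibrium price 41, so it binds.
At P = 21: Qd = 538 - 8·21 = 370 and Qs = 8·21 - 118 = 50.
Producer surplus without the control is ½ · (41 - 14.75) · 210 = 2756.25.
With the ceiling, producers sell 50 units at 21, so PS = ½ · (21 - 14.75) · 50 = 156.25.
Change in producer surplus = 156.25 - 2756.25 = -2600.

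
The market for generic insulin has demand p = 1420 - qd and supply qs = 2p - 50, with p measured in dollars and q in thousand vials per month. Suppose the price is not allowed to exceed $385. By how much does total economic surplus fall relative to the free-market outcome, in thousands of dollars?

Rearranging demand gives qd = 1420 - p. In a free market, 1420 - p = 2p - 50 gives the equilibrium p* = 490, q* = 930.
The ceiling of 385 is below the equilibrium price 490, so it binds.
At p = 385: qd = 1420 - 385 = 1035 and qs = 2·385 - 50 = 720.
Quantity traded falls to 720. At q = 720 the demand price is 1420 - 720 = 700 and the supply price is (50 + 720)/2 = 385.
Deadweight loss = ½ · (700 - 385) · (930 - 720) = ½ · 315 · 210 = 33075.

33075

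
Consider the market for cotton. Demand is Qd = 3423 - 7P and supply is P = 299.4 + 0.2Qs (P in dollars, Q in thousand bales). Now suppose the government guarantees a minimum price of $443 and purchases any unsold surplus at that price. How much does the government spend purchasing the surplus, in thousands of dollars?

175428

Rearranging supply gives Qs = 5P - 1497. In a free market, 3423 - 7P = 5P - 1497 gives the equilibrium P* = 410, Q* = 553.
Since 443 > 410, the floor is binding.
At P = 443: Qd = 3423 - 7·443 = 322 and Qs = 5·443 - 1497 = 718.
Surplus = Qs - Qd = 396.
Government expenditure = surplus × support price = 396 × 443 = 175428.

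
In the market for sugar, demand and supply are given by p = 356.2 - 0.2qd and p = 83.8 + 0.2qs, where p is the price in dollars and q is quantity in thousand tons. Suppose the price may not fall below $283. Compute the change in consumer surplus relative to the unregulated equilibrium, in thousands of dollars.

Rearranging demand gives qd = 1781 - 5p; rearranging supply gives qs = 5p - 419. Without the control the market clears where 1781 - 5p = 5p - 419, i.e. p* = 220 and q* = 681.
Since 283 > 220, the floor is binding.
At p = 283: qd = 1781 - 5·283 = 366 and qs = 5·283 - 419 = 996.
Consumer surplus without the control is ½ · (356.2 - 220) · 681 = 46376.1.
With the floor, consumers buy 366 units at 283, so CS = ½ · (356.2 - 283) · 366 = 13395.6.
Change in consumer surplus = 13395.6 - 46376.1 = -32980.5.

-32980.5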